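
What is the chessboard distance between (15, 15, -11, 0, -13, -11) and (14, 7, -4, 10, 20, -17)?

max(|x_i - y_i|) = max(|15 - 14|, |15 - 7|, |-11 - (-4)|, |0 - 10|, |-13 - 20|, |-11 - (-17)|) = max(1, 8, 7, 10, 33, 6) = 33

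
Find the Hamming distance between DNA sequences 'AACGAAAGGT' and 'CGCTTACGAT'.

Differing positions: 1, 2, 4, 5, 7, 9. Hamming distance = 6.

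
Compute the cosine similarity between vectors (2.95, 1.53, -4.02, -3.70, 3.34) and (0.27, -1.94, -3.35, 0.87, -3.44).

With u = (2.95, 1.53, -4.02, -3.70, 3.34), v = (0.27, -1.94, -3.35, 0.87, -3.44):
u·v = 2.95·0.27 + 1.53·(-1.94) + (-4.02)·(-3.35) + (-3.7)·0.87 + 3.34·(-3.44) = 0.7965 + (-2.9682) + 13.467 + (-3.219) + (-11.4896) = -3.4133.
|u| = √(2.95² + 1.53² + (-4.02)² + (-3.7)² + 3.34²) = √(8.7025 + 2.3409 + 16.1604 + 13.69 + 11.1556) = √52.0494, |v| = √(0.27² + (-1.94)² + (-3.35)² + 0.87² + (-3.44)²) = √(0.0729 + 3.7636 + 11.2225 + 0.7569 + 11.8336) = √27.6495.
cos θ = (u·v)/(|u||v|) = -3.4133/(√52.0494·√27.6495) ≈ -0.09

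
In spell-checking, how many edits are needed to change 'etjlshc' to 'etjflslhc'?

Let D[i][j] be the edit distance between the first i characters of 'etjlshc' and the first j characters of 'etjflslhc', with D[i][0] = i, D[0][j] = j, and D[i][j] = D[i-1][j-1] if the characters match, else 1 + min(D[i-1][j], D[i][j-1], D[i-1][j-1]). Filling the table (rows: prefixes of 'etjlshc', columns: prefixes of 'etjflslhc'):
     ε  e  t  j  f  l  s  l  h  c
  ε  0  1  2  3  4  5  6  7  8  9
  e  1  0  1  2  3  4  5  6  7  8
  t  2  1  0  1  2  3  4  5  6  7
  j  3  2  1  0  1  2  3  4  5  6
  l  4  3  2  1  1  1  2  3  4  5
  s  5  4  3  2  2  2  1  2  3  4
  h  6  5  4  3  3  3  2  2  2  3
  c  7  6  5  4  4  4  3  3  3  2
The bottom-right entry gives D[7][9] = 2, so no sequence of fewer than 2 edits works. Backtracking through the table gives one optimal edit sequence (2 edits):
  etjlshc → etjflshc (ins f @4)
  etjflshc → etjflslhc (ins l @7)
Edit distance = 2.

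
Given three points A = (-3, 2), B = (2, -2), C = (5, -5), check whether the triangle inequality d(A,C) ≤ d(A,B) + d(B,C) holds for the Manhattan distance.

d(A,B) = 5 + 4 = 9, d(B,C) = 3 + 3 = 6, d(A,C) = 8 + 7 = 15.
d(A,C) = 15 ≤ 9 + 6 = 15. Triangle inequality is satisfied.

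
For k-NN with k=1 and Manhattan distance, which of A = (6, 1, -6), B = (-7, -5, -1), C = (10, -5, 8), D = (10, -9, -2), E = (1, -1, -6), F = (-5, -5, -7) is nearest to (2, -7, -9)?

Distances: d(A) = 15, d(B) = 19, d(C) = 27, d(D) = 17, d(E) = 10, d(F) = 11. Nearest: E = (1, -1, -6) with distance 10.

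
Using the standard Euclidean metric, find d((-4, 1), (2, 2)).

√(Σ(x_i - y_i)²) = √((-4 - 2)² + (1 - 2)²)
= √((-6)² + (-1)²) = √(36 + 1) = √37 ≈ 6.0828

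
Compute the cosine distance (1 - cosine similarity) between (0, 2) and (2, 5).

With u = (0, 2), v = (2, 5):
u·v = 0·2 + 2·5 = 0 + 10 = 10.
|u| = √(0² + 2²) = √4, |v| = √(2² + 5²) = √29, so |u||v| = √(4·29) = √116.
cos θ = (u·v)/(|u||v|) = 10/√116 ≈ 0.9285
Cosine distance = 1 - cos θ ≈ 1 - 0.9285 = 0.0715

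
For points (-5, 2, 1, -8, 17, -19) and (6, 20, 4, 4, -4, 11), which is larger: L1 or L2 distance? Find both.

L1 = |-5 - 6| + |2 - 20| + |1 - 4| + |-8 - 4| + |17 - (-4)| + |-19 - 11| = 11 + 18 + 3 + 12 + 21 + 30 = 95
L2 = √(11² + 18² + 3² + 12² + 21² + 30²) = √1939 ≈ 44.0341
L1 ≥ L2 always (equality iff movement is along one axis); L1 > L2 here.
Ratio L1/L2 = 95/√1939 ≈ 2.1574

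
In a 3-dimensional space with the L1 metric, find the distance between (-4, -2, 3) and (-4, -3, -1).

Σ|x_i - y_i| = |-4 - (-4)| + |-2 - (-3)| + |3 - (-1)| = 0 + 1 + 4 = 5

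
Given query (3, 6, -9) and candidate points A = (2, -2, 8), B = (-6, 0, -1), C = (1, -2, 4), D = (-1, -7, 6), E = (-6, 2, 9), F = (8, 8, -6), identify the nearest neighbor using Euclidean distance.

Distances: d(A) ≈ 18.8149, d(B) ≈ 13.4536, d(C) ≈ 15.3948, d(D) ≈ 20.2485, d(E) ≈ 20.5183, d(F) ≈ 6.1644. Nearest: F = (8, 8, -6) with distance 6.1644.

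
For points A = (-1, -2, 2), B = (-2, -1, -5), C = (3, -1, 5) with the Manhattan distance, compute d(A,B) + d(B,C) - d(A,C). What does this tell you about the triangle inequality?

d(A,B) = 1 + 1 + 7 = 9, d(B,C) = 5 + 0 + 10 = 15, d(A,C) = 4 + 1 + 3 = 8.
d(A,B) + d(B,C) - d(A,C) = 9 + 15 - 8 = 24 - 8 = 16. This is ≥ 0, so the triangle inequality holds for these points.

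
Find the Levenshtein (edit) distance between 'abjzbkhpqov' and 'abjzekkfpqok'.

Let D[i][j] be the edit distance between the first i characters of 'abjzbkhpqov' and the first j characters of 'abjzekkfpqok', with D[i][0] = i, D[0][j] = j, and D[i][j] = D[i-1][j-1] if the characters match, else 1 + min(D[i-1][j], D[i][j-1], D[i-1][j-1]). Filling the table (rows: prefixes of 'abjzbkhpqov', columns: prefixes of 'abjzekkfpqok'):
     ε  a  b  j  z  e  k  k  f  p  q  o  k
  ε  0  1  2  3  4  5  6  7  8  9 10 11 12
  a  1  0  1  2  3  4  5  6  7  8  9 10 11
  b  2  1  0  1  2  3  4  5  6  7  8  9 10
  j  3  2  1  0  1  2  3  4  5  6  7  8  9
  z  4  3  2  1  0  1  2  3  4  5  6  7  8
  b  5  4  3  2  1  1  2  3  4  5  6  7  8
  k  6  5  4  3  2  2  1  2  3  4  5  6  7
  h  7  6  5  4  3  3  2  2  3  4  5  6  7
  p  8  7  6  5  4  4  3  3  3  3  4  5  6
  q  9  8  7  6  5  5  4  4  4  4  3  4  5
  o 10  9  8  7  6  6  5  5  5  5  4  3  4
  v 11 10  9  8  7  7  6  6  6  6  5  4  4
The bottom-right entry gives D[11][12] = 4, so no sequence of fewer than 4 edits works. Backtracking through the table gives one optimal edit sequence (4 edits):
  abjzbkhpqov → abjzebkhpqov (ins e @5)
  abjzebkhpqov → abjzekkhpqov (sub b→k @6)
  abjzekkhpqov → abjzekkfpqov (sub h→f @8)
  abjzekkfpqov → abjzekkfpqok (sub v→k @12)
Edit distance = 4.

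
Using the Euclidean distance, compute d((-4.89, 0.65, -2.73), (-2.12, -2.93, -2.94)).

(Σ|x_i - y_i|^2)^(1/2) = (|-4.89 - (-2.12)|^2 + |0.65 - (-2.93)|^2 + |-2.73 - (-2.94)|^2)^(1/2)
= (2.77^2 + 3.58^2 + 0.21^2)^(1/2) = (7.6729 + 12.8164 + 0.0441)^(1/2) = (20.5334)^(1/2) ≈ 4.5314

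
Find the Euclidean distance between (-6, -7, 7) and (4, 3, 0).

√(Σ(x_i - y_i)²) = √((-6 - 4)² + (-7 - 3)² + (7 - 0)²)
= √((-10)² + (-10)² + 7²) = √(100 + 100 + 49) = √249 ≈ 15.7797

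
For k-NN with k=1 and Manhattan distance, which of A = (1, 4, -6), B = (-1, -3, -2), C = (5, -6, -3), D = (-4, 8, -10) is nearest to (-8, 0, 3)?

Distances: d(A) = 22, d(B) = 15, d(C) = 25, d(D) = 25. Nearest: B = (-1, -3, -2) with distance 15.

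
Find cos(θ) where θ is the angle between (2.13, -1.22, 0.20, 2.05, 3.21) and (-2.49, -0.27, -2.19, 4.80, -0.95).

With u = (2.13, -1.22, 0.20, 2.05, 3.21), v = (-2.49, -0.27, -2.19, 4.80, -0.95):
u·v = 2.13·(-2.49) + (-1.22)·(-0.27) + 0.2·(-2.19) + 2.05·4.8 + 3.21·(-0.95) = (-5.3037) + 0.3294 + (-0.438) + 9.84 + (-3.0495) = 1.3782.
|u| = √(2.13² + (-1.22)² + 0.2² + 2.05² + 3.21²) = √(4.5369 + 1.4884 + 0.04 + 4.2025 + 10.3041) = √20.5719, |v| = √((-2.49)² + (-0.27)² + (-2.19)² + 4.8² + (-0.95)²) = √(6.2001 + 0.0729 + 4.7961 + 23.04 + 0.9025) = √35.0116.
cos θ = (u·v)/(|u||v|) = 1.3782/(√20.5719·√35.0116) ≈ 0.0514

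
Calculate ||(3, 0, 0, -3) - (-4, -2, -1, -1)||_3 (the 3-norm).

(Σ|x_i - y_i|^3)^(1/3) = (|3 - (-4)|^3 + |0 - (-2)|^3 + |0 - (-1)|^3 + |-3 - (-1)|^3)^(1/3)
= (7^3 + 2^3 + 1^3 + 2^3)^(1/3) = (343 + 8 + 1 + 8)^(1/3) = (360)^(1/3) ≈ 7.1138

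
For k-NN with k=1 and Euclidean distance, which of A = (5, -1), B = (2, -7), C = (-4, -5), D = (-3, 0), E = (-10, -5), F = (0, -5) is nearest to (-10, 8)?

Distances: d(A) ≈ 17.4929, d(B) ≈ 19.2094, d(C) ≈ 14.3178, d(D) ≈ 10.6301, d(E) = 13, d(F) ≈ 16.4012. Nearest: D = (-3, 0) with distance 10.6301.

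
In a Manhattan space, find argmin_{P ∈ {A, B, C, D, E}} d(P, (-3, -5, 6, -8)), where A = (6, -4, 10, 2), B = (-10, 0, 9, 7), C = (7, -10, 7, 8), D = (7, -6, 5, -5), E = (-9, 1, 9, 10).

Distances: d(A) = 24, d(B) = 30, d(C) = 32, d(D) = 15, d(E) = 33. Nearest: D = (7, -6, 5, -5) with distance 15.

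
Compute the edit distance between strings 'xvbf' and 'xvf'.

Let D[i][j] be the edit distance between the first i characters of 'xvbf' and the first j characters of 'xvf', with D[i][0] = i, D[0][j] = j, and D[i][j] = D[i-1][j-1] if the characters match, else 1 + min(D[i-1][j], D[i][j-1], D[i-1][j-1]). Filling the table (rows: prefixes of 'xvbf', columns: prefixes of 'xvf'):
     ε  x  v  f
  ε  0  1  2  3
  x  1  0  1  2
  v  2  1  0  1
  b  3  2  1  1
  f  4  3  2  1
The bottom-right entry gives D[4][3] = 1, so no sequence of fewer than 1 edit works. Backtracking through the table gives one optimal edit sequence (1 edit):
  xvbf → xvf (del b @3)
Edit distance = 1.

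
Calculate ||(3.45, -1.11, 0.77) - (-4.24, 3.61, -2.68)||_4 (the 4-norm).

(Σ|x_i - y_i|^4)^(1/4) = (|3.45 - (-4.24)|^4 + |-1.11 - 3.61|^4 + |0.77 - (-2.68)|^4)^(1/4)
= (7.69^4 + 4.72^4 + 3.45^4)^(1/4) ≈ (3497.0783 + 496.3271 + 141.6695)^(1/4) = (4135.0749)^(1/4) ≈ 8.019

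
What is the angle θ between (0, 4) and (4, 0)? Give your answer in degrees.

With u = (0, 4), v = (4, 0):
u·v = 0·4 + 4·0 = 0 + 0 = 0.
|u| = √(0² + 4²) = √16, |v| = √(4² + 0²) = √16, so |u||v| = √(16·16) = √256 = 16.
cos θ = (u·v)/(|u||v|) = 0/16 = 0 (the vectors are orthogonal)
θ = arccos(0) = 90°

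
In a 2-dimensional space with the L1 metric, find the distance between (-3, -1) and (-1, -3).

Σ|x_i - y_i| = |-3 - (-1)| + |-1 - (-3)| = 2 + 2 = 4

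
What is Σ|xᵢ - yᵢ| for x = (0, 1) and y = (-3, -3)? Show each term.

Σ|x_i - y_i| = |0 - (-3)| + |1 - (-3)| = 3 + 4 = 7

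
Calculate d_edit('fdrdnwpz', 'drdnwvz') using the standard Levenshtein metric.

Let D[i][j] be the edit distance between the first i characters of 'fdrdnwpz' and the first j characters of 'drdnwvz', with D[i][0] = i, D[0][j] = j, and D[i][j] = D[i-1][j-1] if the characters match, else 1 + min(D[i-1][j], D[i][j-1], D[i-1][j-1]). Filling the table (rows: prefixes of 'fdrdnwpz', columns: prefixes of 'drdnwvz'):
     ε  d  r  d  n  w  v  z
  ε  0  1  2  3  4  5  6  7
  f  1  1  2  3  4  5  6  7
  d  2  1  2  2  3  4  5  6
  r  3  2  1  2  3  4  5  6
  d  4  3  2  1  2  3  4  5
  n  5  4  3  2  1  2  3  4
  w  6  5  4  3  2  1  2  3
  p  7  6  5  4  3  2  2  3
  z  8  7  6  5  4  3  3  2
The bottom-right entry gives D[8][7] = 2, so no sequence of fewer than 2 edits works. Backtracking through the table gives one optimal edit sequence (2 edits):
  fdrdnwpz → drdnwpz (del f @1)
  drdnwpz → drdnwvz (sub p→v @6)
Edit distance = 2.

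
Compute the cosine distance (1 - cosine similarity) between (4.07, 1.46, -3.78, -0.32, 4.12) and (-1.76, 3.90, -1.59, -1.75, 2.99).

With u = (4.07, 1.46, -3.78, -0.32, 4.12), v = (-1.76, 3.90, -1.59, -1.75, 2.99):
u·v = 4.07·(-1.76) + 1.46·3.9 + (-3.78)·(-1.59) + (-0.32)·(-1.75) + 4.12·2.99 = (-7.1632) + 5.694 + 6.0102 + 0.56 + 12.3188 = 17.4198.
|u| = √(4.07² + 1.46² + (-3.78)² + (-0.32)² + 4.12²) = √(16.5649 + 2.1316 + 14.2884 + 0.1024 + 16.9744) = √50.0617, |v| = √((-1.76)² + 3.9² + (-1.59)² + (-1.75)² + 2.99²) = √(3.0976 + 15.21 + 2.5281 + 3.0625 + 8.9401) = √32.8383.
cos θ = (u·v)/(|u||v|) = 17.4198/(√50.0617·√32.8383) ≈ 0.4296
Cosine distance = 1 - cos θ ≈ 1 - 0.4296 = 0.5704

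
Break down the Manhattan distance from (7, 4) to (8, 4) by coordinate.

Σ|x_i - y_i| = |7 - 8| + |4 - 4| = 1 + 0 = 1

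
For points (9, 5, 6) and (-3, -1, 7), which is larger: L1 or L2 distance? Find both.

L1 = |9 - (-3)| + |5 - (-1)| + |6 - 7| = 12 + 6 + 1 = 19
L2 = √(12² + 6² + 1²) = √181 ≈ 13.4536
L1 ≥ L2 always (equality iff movement is along one axis); L1 > L2 here.
Ratio L1/L2 = 19/√181 ≈ 1.4123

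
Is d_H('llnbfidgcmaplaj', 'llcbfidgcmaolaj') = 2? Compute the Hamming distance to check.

Differing positions: 3, 12. Hamming distance = 2, so the claim is true.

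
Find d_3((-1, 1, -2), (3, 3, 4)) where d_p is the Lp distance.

(Σ|x_i - y_i|^3)^(1/3) = (|-1 - 3|^3 + |1 - 3|^3 + |-2 - 4|^3)^(1/3)
= (4^3 + 2^3 + 6^3)^(1/3) = (64 + 8 + 216)^(1/3) = (288)^(1/3) ≈ 6.6039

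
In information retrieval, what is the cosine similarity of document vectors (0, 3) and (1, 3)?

With u = (0, 3), v = (1, 3):
u·v = 0·1 + 3·3 = 0 + 9 = 9.
|u| = √(0² + 3²) = √9, |v| = √(1² + 3²) = √10, so |u||v| = √(9·10) = √90.
cos θ = (u·v)/(|u||v|) = 9/√90 ≈ 0.9487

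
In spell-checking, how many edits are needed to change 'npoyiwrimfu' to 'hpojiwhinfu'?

Let D[i][j] be the edit distance between the first i characters of 'npoyiwrimfu' and the first j characters of 'hpojiwhinfu', with D[i][0] = i, D[0][j] = j, and D[i][j] = D[i-1][j-1] if the characters match, else 1 + min(D[i-1][j], D[i][j-1], D[i-1][j-1]). Filling the table (rows: prefixes of 'npoyiwrimfu', columns: prefixes of 'hpojiwhinfu'):
     ε  h  p  o  j  i  w  h  i  n  f  u
  ε  0  1  2  3  4  5  6  7  8  9 10 11
  n  1  1  2  3  4  5  6  7  8  8  9 10
  p  2  2  1  2  3  4  5  6  7  8  9 10
  o  3  3  2  1  2  3  4  5  6  7  8  9
  y  4  4  3  2  2  3  4  5  6  7  8  9
  i  5  5  4  3  3  2  3  4  5  6  7  8
  w  6  6  5  4  4  3  2  3  4  5  6  7
  r  7  7  6  5  5  4  3  3  4  5  6  7
  i  8  8  7  6  6  5  4  4  3  4  5  6
  m  9  9  8  7  7  6  5  5  4  4  5  6
  f 10 10  9  8  8  7  6  6  5  5  4  5
  u 11 11 10  9  9  8  7  7  6  6  5  4
The bottom-right entry gives D[11][11] = 4, so no sequence of fewer than 4 edits works. Backtracking through the table gives one optimal edit sequence (4 edits):
  npoyiwrimfu → hpoyiwrimfu (sub n→h @1)
  hpoyiwrimfu → hpojiwrimfu (sub y→j @4)
  hpojiwrimfu → hpojiwhimfu (sub r→h @7)
  hpojiwhimfu → hpojiwhinfu (sub m→n @9)
Edit distance = 4.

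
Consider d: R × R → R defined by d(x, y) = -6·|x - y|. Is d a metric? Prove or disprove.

No. With c = -6 < 0, d fails non-negativity: d(9, 15) = -6·|9 - 15| = -6·6 = -36 < 0.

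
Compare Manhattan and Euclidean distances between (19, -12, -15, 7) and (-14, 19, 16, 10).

L1 = |19 - (-14)| + |-12 - 19| + |-15 - 16| + |7 - 10| = 33 + 31 + 31 + 3 = 98
L2 = √(33² + 31² + 31² + 3²) = √3020 ≈ 54.9545
L1 ≥ L2 always (equality iff movement is along one axis); L1 > L2 here.
Ratio L1/L2 = 98/√3020 ≈ 1.7833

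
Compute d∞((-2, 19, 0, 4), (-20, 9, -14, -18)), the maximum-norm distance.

max(|x_i - y_i|) = max(|-2 - (-20)|, |19 - 9|, |0 - (-14)|, |4 - (-18)|) = max(18, 10, 14, 22) = 22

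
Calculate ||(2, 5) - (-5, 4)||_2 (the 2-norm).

(Σ|x_i - y_i|^2)^(1/2) = (|2 - (-5)|^2 + |5 - 4|^2)^(1/2)
= (7^2 + 1^2)^(1/2) = (49 + 1)^(1/2) = (50)^(1/2) ≈ 7.0711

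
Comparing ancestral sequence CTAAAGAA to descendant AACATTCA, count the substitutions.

Differing positions: 1, 2, 3, 5, 6, 7. Hamming distance = 6.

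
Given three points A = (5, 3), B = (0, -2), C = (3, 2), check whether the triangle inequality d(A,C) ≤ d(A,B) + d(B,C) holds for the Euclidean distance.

d(A,B) = √(5² + 5²) = √50 ≈ 7.0711, d(B,C) = √(3² + 4²) = √25 = 5, d(A,C) = √(2² + 1²) = √5 ≈ 2.2361.
d(A,C) ≈ 2.2361 ≤ 7.0711 + 5 = 12.0711. Triangle inequality is satisfied.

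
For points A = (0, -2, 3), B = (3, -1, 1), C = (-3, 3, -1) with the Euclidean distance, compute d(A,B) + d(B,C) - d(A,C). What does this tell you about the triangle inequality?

d(A,B) = √(3² + 1² + 2²) = √14 ≈ 3.7417, d(B,C) = √(6² + 4² + 2²) = √56 ≈ 7.4833, d(A,C) = √(3² + 5² + 4²) = √50 ≈ 7.0711.
d(A,B) + d(B,C) - d(A,C) = 3.7417 + 7.4833 - 7.0711 = 11.225 - 7.0711 = 4.1539 (to 4 decimal places). This is ≥ 0, so the triangle inequality holds for these points.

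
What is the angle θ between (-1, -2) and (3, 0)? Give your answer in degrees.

With u = (-1, -2), v = (3, 0):
u·v = (-1)·3 + (-2)·0 = (-3) + 0 = -3.
|u| = √((-1)² + (-2)²) = √5, |v| = √(3² + 0²) = √9, so |u||v| = √(5·9) = √45.
cos θ = (u·v)/(|u||v|) = -3/√45 ≈ -0.447214
θ = arccos(-0.447214) ≈ 116.57°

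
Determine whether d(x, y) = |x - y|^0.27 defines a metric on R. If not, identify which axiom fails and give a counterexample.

Yes. With 0 < p = 0.27 ≤ 1, d(x,y) = |x-y|^0.27 is a metric on R. Non-negativity and symmetry are immediate; |x-y|^0.27 = 0 ⟺ |x-y| = 0 ⟺ x = y. For the triangle inequality, the function t ↦ t^0.27 is subadditive on [0,∞) when p ≤ 1, so |x-z|^0.27 ≤ (|x-y| + |y-z|)^0.27 ≤ |x-y|^0.27 + |y-z|^0.27.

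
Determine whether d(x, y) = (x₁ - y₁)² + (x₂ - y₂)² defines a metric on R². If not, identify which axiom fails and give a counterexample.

No. The squared Euclidean distance fails the triangle inequality. Counterexample: x = (0, 0), y = (3, 2), z = (6, 4). d(x,z) = 6² + 4² = 52, but d(x,y) + d(y,z) = (3² + 2²) + (3² + 2²) = 13 + 13 = 26. Since 52 > 26, the triangle inequality is violated. (Note: √d, the ordinary Euclidean distance, IS a metric.)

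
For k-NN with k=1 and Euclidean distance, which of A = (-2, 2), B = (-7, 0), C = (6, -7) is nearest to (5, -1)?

Distances: d(A) ≈ 7.6158, d(B) ≈ 12.0416, d(C) ≈ 6.0828. Nearest: C = (6, -7) with distance 6.0828.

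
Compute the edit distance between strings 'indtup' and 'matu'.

Let D[i][j] be the edit distance between the first i characters of 'indtup' and the first j characters of 'matu', with D[i][0] = i, D[0][j] = j, and D[i][j] = D[i-1][j-1] if the characters match, else 1 + min(D[i-1][j], D[i][j-1], D[i-1][j-1]). Filling the table (rows: prefixes of 'indtup', columns: prefixes of 'matu'):
     ε  m  a  t  u
  ε  0  1  2  3  4
  i  1  1  2  3  4
  n  2  2  2  3  4
  d  3  3  3  3  4
  t  4  4  4  3  4
  u  5  5  5  4  3
  p  6  6  6  5  4
The bottom-right entry gives D[6][4] = 4, so no sequence of fewer than 4 edits works. Backtracking through the table gives one optimal edit sequence (4 edits):
  indtup → ndtup (del i @1)
  ndtup → mdtup (sub n→m @1)
  mdtup → matup (sub d→a @2)
  matup → matu (del p @5)
Edit distance = 4.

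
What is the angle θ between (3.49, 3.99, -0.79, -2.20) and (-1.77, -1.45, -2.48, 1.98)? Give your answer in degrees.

With u = (3.49, 3.99, -0.79, -2.20), v = (-1.77, -1.45, -2.48, 1.98):
u·v = 3.49·(-1.77) + 3.99·(-1.45) + (-0.79)·(-2.48) + (-2.2)·1.98 = (-6.1773) + (-5.7855) + 1.9592 + (-4.356) = -14.3596.
|u| = √(3.49² + 3.99² + (-0.79)² + (-2.2)²) = √(12.1801 + 15.9201 + 0.6241 + 4.84) = √33.5643, |v| = √((-1.77)² + (-1.45)² + (-2.48)² + 1.98²) = √(3.1329 + 2.1025 + 6.1504 + 3.9204) = √15.3062.
cos θ = (u·v)/(|u||v|) = -14.3596/(√33.5643·√15.3062) ≈ -0.633534
θ = arccos(-0.633534) ≈ 129.31°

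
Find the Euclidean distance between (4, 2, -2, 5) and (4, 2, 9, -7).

√(Σ(x_i - y_i)²) = √((4 - 4)² + (2 - 2)² + (-2 - 9)² + (5 - (-7))²)
= √(0² + 0² + (-11)² + 12²) = √(0 + 0 + 121 + 144) = √265 ≈ 16.2788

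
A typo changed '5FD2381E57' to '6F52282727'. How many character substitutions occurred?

Differing positions: 1, 3, 5, 7, 8, 9. Hamming distance = 6.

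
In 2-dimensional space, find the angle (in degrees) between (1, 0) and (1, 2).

With u = (1, 0), v = (1, 2):
u·v = 1·1 + 0·2 = 1 + 0 = 1.
|u| = √(1² + 0²) = √1, |v| = √(1² + 2²) = √5, so |u||v| = √(1·5) = √5.
cos θ = (u·v)/(|u||v|) = 1/√5 ≈ 0.447214
θ = arccos(0.447214) ≈ 63.43°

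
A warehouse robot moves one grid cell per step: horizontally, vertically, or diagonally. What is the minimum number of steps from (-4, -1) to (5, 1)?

max(|x_i - y_i|) = max(|-4 - 5|, |-1 - 1|) = max(9, 2) = 9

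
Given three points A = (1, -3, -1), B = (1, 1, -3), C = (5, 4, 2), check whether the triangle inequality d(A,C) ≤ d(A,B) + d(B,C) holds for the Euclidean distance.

d(A,B) = √(0² + 4² + 2²) = √20 ≈ 4.4721, d(B,C) = √(4² + 3² + 5²) = √50 ≈ 7.0711, d(A,C) = √(4² + 7² + 3²) = √74 ≈ 8.6023.
d(A,C) ≈ 8.6023 ≤ 4.4721 + 7.0711 = 11.5432. Triangle inequality is satisfied.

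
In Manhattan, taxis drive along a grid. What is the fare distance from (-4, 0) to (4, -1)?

Σ|x_i - y_i| = |-4 - 4| + |0 - (-1)| = 8 + 1 = 9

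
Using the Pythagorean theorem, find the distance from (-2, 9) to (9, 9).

√(Σ(x_i - y_i)²) = √((-2 - 9)² + (9 - 9)²)
= √((-11)² + 0²) = √(121 + 0) = √121 = 11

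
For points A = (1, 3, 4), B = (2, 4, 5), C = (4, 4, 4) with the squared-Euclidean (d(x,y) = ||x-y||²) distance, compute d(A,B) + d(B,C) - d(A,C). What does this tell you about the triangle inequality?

d(A,B) = 1² + 1² + 1² = 3, d(B,C) = 2² + 0² + 1² = 5, d(A,C) = 3² + 1² + 0² = 10.
d(A,B) + d(B,C) - d(A,C) = 3 + 5 - 10 = 8 - 10 = -2. This is < 0, so the triangle inequality FAILS for these points (squared-Euclidean is not a metric).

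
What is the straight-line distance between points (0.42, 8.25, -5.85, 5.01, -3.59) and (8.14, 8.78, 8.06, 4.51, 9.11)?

√(Σ(x_i - y_i)²) = √((0.42 - 8.14)² + (8.25 - 8.78)² + (-5.85 - 8.06)² + (5.01 - 4.51)² + (-3.59 - 9.11)²)
= √((-7.72)² + (-0.53)² + (-13.91)² + 0.5² + (-12.7)²) = √(59.5984 + 0.2809 + 193.4881 + 0.25 + 161.29) = √414.9074 ≈ 20.3693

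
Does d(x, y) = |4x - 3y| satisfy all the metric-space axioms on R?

No. d fails symmetry: d(1, 6) = |4·1 - 3·6| = |-14| = 14, but d(6, 1) = |4·6 - 3·1| = |21| = 21. Since 14 ≠ 21, d(x,y) ≠ d(y,x) in general.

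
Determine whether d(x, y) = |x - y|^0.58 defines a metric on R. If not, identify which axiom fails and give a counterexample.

Yes. With 0 < p = 0.58 ≤ 1, d(x,y) = |x-y|^0.58 is a metric on R. Non-negativity and symmetry are immediate; |x-y|^0.58 = 0 ⟺ |x-y| = 0 ⟺ x = y. For the triangle inequality, the function t ↦ t^0.58 is subadditive on [0,∞) when p ≤ 1, so |x-z|^0.58 ≤ (|x-y| + |y-z|)^0.58 ≤ |x-y|^0.58 + |y-z|^0.58.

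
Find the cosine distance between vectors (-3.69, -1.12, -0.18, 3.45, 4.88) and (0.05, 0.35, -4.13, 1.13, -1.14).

With u = (-3.69, -1.12, -0.18, 3.45, 4.88), v = (0.05, 0.35, -4.13, 1.13, -1.14):
u·v = (-3.69)·0.05 + (-1.12)·0.35 + (-0.18)·(-4.13) + 3.45·1.13 + 4.88·(-1.14) = (-0.1845) + (-0.392) + 0.7434 + 3.8985 + (-5.5632) = -1.4978.
|u| = √((-3.69)² + (-1.12)² + (-0.18)² + 3.45² + 4.88²) = √(13.6161 + 1.2544 + 0.0324 + 11.9025 + 23.8144) = √50.6198, |v| = √(0.05² + 0.35² + (-4.13)² + 1.13² + (-1.14)²) = √(0.0025 + 0.1225 + 17.0569 + 1.2769 + 1.2996) = √19.7584.
cos θ = (u·v)/(|u||v|) = -1.4978/(√50.6198·√19.7584) ≈ -0.0474
Cosine distance = 1 - cos θ ≈ 1 - (-0.0474) = 1.0474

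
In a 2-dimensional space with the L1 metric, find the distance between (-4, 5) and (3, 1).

Σ|x_i - y_i| = |-4 - 3| + |5 - 1| = 7 + 4 = 11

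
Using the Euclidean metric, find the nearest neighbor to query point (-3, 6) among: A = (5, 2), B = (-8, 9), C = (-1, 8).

Distances: d(A) ≈ 8.9443, d(B) ≈ 5.831, d(C) ≈ 2.8284. Nearest: C = (-1, 8) with distance 2.8284.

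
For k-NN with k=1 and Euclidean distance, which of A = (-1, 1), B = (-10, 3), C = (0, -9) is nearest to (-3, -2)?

Distances: d(A) ≈ 3.6056, d(B) ≈ 8.6023, d(C) ≈ 7.6158. Nearest: A = (-1, 1) with distance 3.6056.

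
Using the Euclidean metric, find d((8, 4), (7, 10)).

√(Σ(x_i - y_i)²) = √((8 - 7)² + (4 - 10)²)
= √(1² + (-6)²) = √(1 + 36) = √37 ≈ 6.0828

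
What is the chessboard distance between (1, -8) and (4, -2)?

max(|x_i - y_i|) = max(|1 - 4|, |-8 - (-2)|) = max(3, 6) = 6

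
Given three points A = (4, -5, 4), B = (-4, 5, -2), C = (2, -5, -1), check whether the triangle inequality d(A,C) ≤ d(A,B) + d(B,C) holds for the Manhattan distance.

d(A,B) = 8 + 10 + 6 = 24, d(B,C) = 6 + 10 + 1 = 17, d(A,C) = 2 + 0 + 5 = 7.
d(A,C) = 7 ≤ 24 + 17 = 41. Triangle inequality is satisfied.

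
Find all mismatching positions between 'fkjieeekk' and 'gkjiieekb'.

Differing positions: 1, 5, 9. Hamming distance = 3.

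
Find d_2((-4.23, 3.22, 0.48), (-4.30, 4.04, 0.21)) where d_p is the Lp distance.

(Σ|x_i - y_i|^2)^(1/2) = (|-4.23 - (-4.3)|^2 + |3.22 - 4.04|^2 + |0.48 - 0.21|^2)^(1/2)
= (0.07^2 + 0.82^2 + 0.27^2)^(1/2) = (0.0049 + 0.6724 + 0.0729)^(1/2) = (0.7502)^(1/2) ≈ 0.8661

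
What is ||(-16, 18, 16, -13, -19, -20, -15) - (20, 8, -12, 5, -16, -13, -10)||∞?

max(|x_i - y_i|) = max(|-16 - 20|, |18 - 8|, |16 - (-12)|, |-13 - 5|, |-19 - (-16)|, |-20 - (-13)|, |-15 - (-10)|) = max(36, 10, 28, 18, 3, 7, 5) = 36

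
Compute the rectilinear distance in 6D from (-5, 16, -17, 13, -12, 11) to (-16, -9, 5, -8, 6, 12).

Σ|x_i - y_i| = |-5 - (-16)| + |16 - (-9)| + |-17 - 5| + |13 - (-8)| + |-12 - 6| + |11 - 12| = 11 + 25 + 22 + 21 + 18 + 1 = 98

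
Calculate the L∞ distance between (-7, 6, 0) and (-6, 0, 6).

max(|x_i - y_i|) = max(|-7 - (-6)|, |6 - 0|, |0 - 6|) = max(1, 6, 6) = 6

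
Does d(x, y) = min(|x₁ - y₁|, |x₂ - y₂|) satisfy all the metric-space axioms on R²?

No. d fails identity of indiscernibles: take x = (5, 0) and y = (5, 7). Then d(x,y) = min(|5 - 5|, |0 - 7|) = min(0, 7) = 0, yet x ≠ y.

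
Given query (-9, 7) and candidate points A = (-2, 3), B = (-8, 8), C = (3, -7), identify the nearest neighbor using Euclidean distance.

Distances: d(A) ≈ 8.0623, d(B) ≈ 1.4142, d(C) ≈ 18.4391. Nearest: B = (-8, 8) with distance 1.4142.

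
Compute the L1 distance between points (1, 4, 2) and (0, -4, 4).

Σ|x_i - y_i| = |1 - 0| + |4 - (-4)| + |2 - 4| = 1 + 8 + 2 = 11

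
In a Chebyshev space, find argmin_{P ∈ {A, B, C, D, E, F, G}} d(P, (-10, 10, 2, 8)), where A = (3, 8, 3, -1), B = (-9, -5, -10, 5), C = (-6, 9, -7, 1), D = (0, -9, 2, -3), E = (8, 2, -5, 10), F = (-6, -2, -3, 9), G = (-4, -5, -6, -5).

Distances: d(A) = 13, d(B) = 15, d(C) = 9, d(D) = 19, d(E) = 18, d(F) = 12, d(G) = 15. Nearest: C = (-6, 9, -7, 1) with distance 9.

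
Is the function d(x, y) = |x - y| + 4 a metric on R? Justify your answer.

No. d fails identity of indiscernibles (specifically d(x,x) = 0): d(-5, -5) = |-5 - (-5)| + 4 = 0 + 4 = 4 ≠ 0.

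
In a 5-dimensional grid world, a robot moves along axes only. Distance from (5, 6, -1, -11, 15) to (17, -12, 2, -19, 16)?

Σ|x_i - y_i| = |5 - 17| + |6 - (-12)| + |-1 - 2| + |-11 - (-19)| + |15 - 16| = 12 + 18 + 3 + 8 + 1 = 42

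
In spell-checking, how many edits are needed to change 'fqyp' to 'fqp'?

Let D[i][j] be the edit distance between the first i characters of 'fqyp' and the first j characters of 'fqp', with D[i][0] = i, D[0][j] = j, and D[i][j] = D[i-1][j-1] if the characters match, else 1 + min(D[i-1][j], D[i][j-1], D[i-1][j-1]). Filling the table (rows: prefixes of 'fqyp', columns: prefixes of 'fqp'):
     ε  f  q  p
  ε  0  1  2  3
  f  1  0  1  2
  q  2  1  0  1
  y  3  2  1  1
  p  4  3  2  1
The bottom-right entry gives D[4][3] = 1, so no sequence of fewer than 1 edit works. Backtracking through the table gives one optimal edit sequence (1 edit):
  fqyp → fqp (del y @3)
Edit distance = 1.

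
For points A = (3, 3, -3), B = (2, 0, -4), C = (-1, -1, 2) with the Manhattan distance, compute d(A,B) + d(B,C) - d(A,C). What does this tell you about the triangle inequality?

d(A,B) = 1 + 3 + 1 = 5, d(B,C) = 3 + 1 + 6 = 10, d(A,C) = 4 + 4 + 5 = 13.
d(A,B) + d(B,C) - d(A,C) = 5 + 10 - 13 = 15 - 13 = 2. This is ≥ 0, so the triangle inequality holds for these points.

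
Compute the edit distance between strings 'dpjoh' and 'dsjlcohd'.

Let D[i][j] be the edit distance between the first i characters of 'dpjoh' and the first j characters of 'dsjlcohd', with D[i][0] = i, D[0][j] = j, and D[i][j] = D[i-1][j-1] if the characters match, else 1 + min(D[i-1][j], D[i][j-1], D[i-1][j-1]). Filling the table (rows: prefixes of 'dpjoh', columns: prefixes of 'dsjlcohd'):
     ε  d  s  j  l  c  o  h  d
  ε  0  1  2  3  4  5  6  7  8
  d  1  0  1  2  3  4  5  6  7
  p  2  1  1  2  3  4  5  6  7
  j  3  2  2  1  2  3  4  5  6
  o  4  3  3  2  2  3  3  4  5
  h  5  4  4  3  3  3  4  3  4
The bottom-right entry gives D[5][8] = 4, so no sequence of fewer than 4 edits works. Backtracking through the table gives one optimal edit sequence (4 edits):
  dpjoh → dsjoh (sub p→s @2)
  dsjoh → dsjloh (ins l @4)
  dsjloh → dsjlcoh (ins c @5)
  dsjlcoh → dsjlcohd (ins d @8)
Edit distance = 4.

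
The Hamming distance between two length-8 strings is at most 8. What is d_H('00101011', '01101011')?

Differing positions: 2. Hamming distance = 1. The maximum possible Hamming distance for length-8 strings is 8, so d_H/8 = 1/8 = 0.125.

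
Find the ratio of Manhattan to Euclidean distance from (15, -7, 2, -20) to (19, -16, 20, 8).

L1 = |15 - 19| + |-7 - (-16)| + |2 - 20| + |-20 - 8| = 4 + 9 + 18 + 28 = 59
L2 = √(4² + 9² + 18² + 28²) = √1205 ≈ 34.7131
L1 ≥ L2 always (equality iff movement is along one axis); L1 > L2 here.
Ratio L1/L2 = 59/√1205 ≈ 1.6996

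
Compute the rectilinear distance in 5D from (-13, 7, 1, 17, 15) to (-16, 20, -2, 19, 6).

Σ|x_i - y_i| = |-13 - (-16)| + |7 - 20| + |1 - (-2)| + |17 - 19| + |15 - 6| = 3 + 13 + 3 + 2 + 9 = 30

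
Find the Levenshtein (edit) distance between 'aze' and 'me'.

Let D[i][j] be the edit distance between the first i characters of 'aze' and the first j characters of 'me', with D[i][0] = i, D[0][j] = j, and D[i][j] = D[i-1][j-1] if the characters match, else 1 + min(D[i-1][j], D[i][j-1], D[i-1][j-1]). Filling the table (rows: prefixes of 'aze', columns: prefixes of 'me'):
     ε  m  e
  ε  0  1  2
  a  1  1  2
  z  2  2  2
  e  3  3  2
The bottom-right entry gives D[3][2] = 2, so no sequence of fewer than 2 edits works. Backtracking through the table gives one optimal edit sequence (2 edits):
  aze → ze (del a @1)
  ze → me (sub z→m @1)
Edit distance = 2.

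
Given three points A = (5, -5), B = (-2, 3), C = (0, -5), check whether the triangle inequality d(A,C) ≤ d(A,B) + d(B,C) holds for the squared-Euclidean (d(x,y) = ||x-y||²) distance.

d(A,B) = 7² + 8² = 113, d(B,C) = 2² + 8² = 68, d(A,C) = 5² + 0² = 25.
d(A,C) = 25 ≤ 113 + 68 = 181. Triangle inequality is satisfied.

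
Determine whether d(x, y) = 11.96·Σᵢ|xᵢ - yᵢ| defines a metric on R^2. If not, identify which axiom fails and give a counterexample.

Yes. The L1 (Manhattan) norm induces a metric on R^2, and multiplying a metric by a positive constant 11.96 > 0 preserves all four axioms: non-negativity (11.96·||x-y|| ≥ 0), identity (11.96·||x-y|| = 0 ⟺ ||x-y|| = 0 ⟺ x = y), symmetry (||x-y|| = ||y-x||), and the triangle inequality (11.96·||x-z|| ≤ 11.96·||x-y|| + 11.96·||y-z||). So d is a metric.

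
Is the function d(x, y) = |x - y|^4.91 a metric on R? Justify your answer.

No. d(x,y) = |x-y|^4.91 fails the triangle inequality since p = 4.91 > 1. Counterexample: x = 5, y = 16, z = 19. d(x,z) = |5 - 19|^4.91 = 14^4.91 ≈ 424119.9047, but d(x,y) + d(y,z) = 11^4.91 + 3^4.91 ≈ 129789.0591 + 220.123 = 130009.1821. Since 424119.9047 > 130009.1821, the triangle inequality is violated.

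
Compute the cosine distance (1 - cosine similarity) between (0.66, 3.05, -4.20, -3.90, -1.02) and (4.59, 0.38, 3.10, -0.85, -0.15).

With u = (0.66, 3.05, -4.20, -3.90, -1.02), v = (4.59, 0.38, 3.10, -0.85, -0.15):
u·v = 0.66·4.59 + 3.05·0.38 + (-4.2)·3.1 + (-3.9)·(-0.85) + (-1.02)·(-0.15) = 3.0294 + 1.159 + (-13.02) + 3.315 + 0.153 = -5.3636.
|u| = √(0.66² + 3.05² + (-4.2)² + (-3.9)² + (-1.02)²) = √(0.4356 + 9.3025 + 17.64 + 15.21 + 1.0404) = √43.6285, |v| = √(4.59² + 0.38² + 3.1² + (-0.85)² + (-0.15)²) = √(21.0681 + 0.1444 + 9.61 + 0.7225 + 0.0225) = √31.5675.
cos θ = (u·v)/(|u||v|) = -5.3636/(√43.6285·√31.5675) ≈ -0.1445
Cosine distance = 1 - cos θ ≈ 1 - (-0.1445) = 1.1445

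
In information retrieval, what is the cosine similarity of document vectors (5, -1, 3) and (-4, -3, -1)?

With u = (5, -1, 3), v = (-4, -3, -1):
u·v = 5·(-4) + (-1)·(-3) + 3·(-1) = (-20) + 3 + (-3) = -20.
|u| = √(5² + (-1)² + 3²) = √35, |v| = √((-4)² + (-3)² + (-1)²) = √26, so |u||v| = √(35·26) = √910.
cos θ = (u·v)/(|u||v|) = -20/√910 ≈ -0.663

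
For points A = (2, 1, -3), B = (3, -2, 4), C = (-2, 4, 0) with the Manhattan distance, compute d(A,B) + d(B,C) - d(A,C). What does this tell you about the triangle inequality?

d(A,B) = 1 + 3 + 7 = 11, d(B,C) = 5 + 6 + 4 = 15, d(A,C) = 4 + 3 + 3 = 10.
d(A,B) + d(B,C) - d(A,C) = 11 + 15 - 10 = 26 - 10 = 16. This is ≥ 0, so the triangle inequality holds for these points.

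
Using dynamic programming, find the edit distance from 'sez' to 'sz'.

Let D[i][j] be the edit distance between the first i characters of 'sez' and the first j characters of 'sz', with D[i][0] = i, D[0][j] = j, and D[i][j] = D[i-1][j-1] if the characters match, else 1 + min(D[i-1][j], D[i][j-1], D[i-1][j-1]). Filling the table (rows: prefixes of 'sez', columns: prefixes of 'sz'):
     ε  s  z
  ε  0  1  2
  s  1  0  1
  e  2  1  1
  z  3  2  1
The bottom-right entry gives D[3][2] = 1, so no sequence of fewer than 1 edit works. Backtracking through the table gives one optimal edit sequence (1 edit):
  sez → sz (del e @2)
Edit distance = 1.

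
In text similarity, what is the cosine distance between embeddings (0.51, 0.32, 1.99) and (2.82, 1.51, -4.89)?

With u = (0.51, 0.32, 1.99), v = (2.82, 1.51, -4.89):
u·v = 0.51·2.82 + 0.32·1.51 + 1.99·(-4.89) = 1.4382 + 0.4832 + (-9.7311) = -7.8097.
|u| = √(0.51² + 0.32² + 1.99²) = √(0.2601 + 0.1024 + 3.9601) = √4.3226, |v| = √(2.82² + 1.51² + (-4.89)²) = √(7.9524 + 2.2801 + 23.9121) = √34.1446.
cos θ = (u·v)/(|u||v|) = -7.8097/(√4.3226·√34.1446) ≈ -0.6428
Cosine distance = 1 - cos θ ≈ 1 - (-0.6428) = 1.6428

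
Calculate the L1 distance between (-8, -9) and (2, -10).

Σ|x_i - y_i| = |-8 - 2| + |-9 - (-10)| = 10 + 1 = 11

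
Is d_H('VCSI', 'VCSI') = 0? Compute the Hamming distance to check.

Differing positions: none. Hamming distance = 0, so the claim is true.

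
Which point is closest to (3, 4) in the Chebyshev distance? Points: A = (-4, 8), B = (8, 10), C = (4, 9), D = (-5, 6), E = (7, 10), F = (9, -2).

Distances: d(A) = 7, d(B) = 6, d(C) = 5, d(D) = 8, d(E) = 6, d(F) = 6. Nearest: C = (4, 9) with distance 5.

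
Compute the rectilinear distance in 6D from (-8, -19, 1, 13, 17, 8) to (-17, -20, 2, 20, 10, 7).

Σ|x_i - y_i| = |-8 - (-17)| + |-19 - (-20)| + |1 - 2| + |13 - 20| + |17 - 10| + |8 - 7| = 9 + 1 + 1 + 7 + 7 + 1 = 26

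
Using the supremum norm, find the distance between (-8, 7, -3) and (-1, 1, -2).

max(|x_i - y_i|) = max(|-8 - (-1)|, |7 - 1|, |-3 - (-2)|) = max(7, 6, 1) = 7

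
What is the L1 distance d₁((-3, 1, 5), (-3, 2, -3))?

Σ|x_i - y_i| = |-3 - (-3)| + |1 - 2| + |5 - (-3)| = 0 + 1 + 8 = 9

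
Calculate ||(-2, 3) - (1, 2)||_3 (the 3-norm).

(Σ|x_i - y_i|^3)^(1/3) = (|-2 - 1|^3 + |3 - 2|^3)^(1/3)
= (3^3 + 1^3)^(1/3) = (27 + 1)^(1/3) = (28)^(1/3) ≈ 3.0366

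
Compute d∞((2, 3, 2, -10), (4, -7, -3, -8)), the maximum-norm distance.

max(|x_i - y_i|) = max(|2 - 4|, |3 - (-7)|, |2 - (-3)|, |-10 - (-8)|) = max(2, 10, 5, 2) = 10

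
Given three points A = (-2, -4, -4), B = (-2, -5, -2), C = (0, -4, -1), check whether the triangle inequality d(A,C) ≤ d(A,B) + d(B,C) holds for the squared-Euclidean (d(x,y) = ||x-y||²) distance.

d(A,B) = 0² + 1² + 2² = 5, d(B,C) = 2² + 1² + 1² = 6, d(A,C) = 2² + 0² + 3² = 13.
d(A,C) = 13 > 5 + 6 = 11. Triangle inequality is VIOLATED. (Squared-Euclidean is not a metric — this is a counterexample.)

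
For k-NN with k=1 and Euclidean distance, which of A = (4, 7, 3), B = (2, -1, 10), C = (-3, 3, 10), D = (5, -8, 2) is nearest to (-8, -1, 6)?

Distances: d(A) ≈ 14.7309, d(B) ≈ 10.7703, d(C) ≈ 7.5498, d(D) ≈ 15.2971. Nearest: C = (-3, 3, 10) with distance 7.5498.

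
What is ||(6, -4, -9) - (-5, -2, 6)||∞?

max(|x_i - y_i|) = max(|6 - (-5)|, |-4 - (-2)|, |-9 - 6|) = max(11, 2, 15) = 15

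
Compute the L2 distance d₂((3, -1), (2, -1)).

√(Σ(x_i - y_i)²) = √((3 - 2)² + (-1 - (-1))²)
= √(1² + 0²) = √(1 + 0) = √1 = 1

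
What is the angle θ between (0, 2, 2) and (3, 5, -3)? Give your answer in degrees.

With u = (0, 2, 2), v = (3, 5, -3):
u·v = 0·3 + 2·5 + 2·(-3) = 0 + 10 + (-6) = 4.
|u| = √(0² + 2² + 2²) = √8, |v| = √(3² + 5² + (-3)²) = √43, so |u||v| = √(8·43) = √344.
cos θ = (u·v)/(|u||v|) = 4/√344 ≈ 0.215666
θ = arccos(0.215666) ≈ 77.55°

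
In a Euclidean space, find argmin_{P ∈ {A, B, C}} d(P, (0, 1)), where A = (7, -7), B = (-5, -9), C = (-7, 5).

Distances: d(A) ≈ 10.6301, d(B) ≈ 11.1803, d(C) ≈ 8.0623. Nearest: C = (-7, 5) with distance 8.0623.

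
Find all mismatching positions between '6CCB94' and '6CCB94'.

Differing positions: none. Hamming distance = 0.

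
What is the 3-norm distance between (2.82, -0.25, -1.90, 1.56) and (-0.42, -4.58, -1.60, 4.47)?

(Σ|x_i - y_i|^3)^(1/3) = (|2.82 - (-0.42)|^3 + |-0.25 - (-4.58)|^3 + |-1.9 - (-1.6)|^3 + |1.56 - 4.47|^3)^(1/3)
= (3.24^3 + 4.33^3 + 0.3^3 + 2.91^3)^(1/3) ≈ (34.0122 + 81.1827 + 0.027 + 24.6422)^(1/3) = (139.8641)^(1/3) ≈ 5.1908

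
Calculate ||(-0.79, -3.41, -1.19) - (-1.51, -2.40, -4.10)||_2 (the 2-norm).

(Σ|x_i - y_i|^2)^(1/2) = (|-0.79 - (-1.51)|^2 + |-3.41 - (-2.4)|^2 + |-1.19 - (-4.1)|^2)^(1/2)
= (0.72^2 + 1.01^2 + 2.91^2)^(1/2) = (0.5184 + 1.0201 + 8.4681)^(1/2) = (10.0066)^(1/2) ≈ 3.1633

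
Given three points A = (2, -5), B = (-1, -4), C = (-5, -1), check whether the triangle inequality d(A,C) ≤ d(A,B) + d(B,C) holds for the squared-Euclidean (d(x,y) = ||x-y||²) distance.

d(A,B) = 3² + 1² = 10, d(B,C) = 4² + 3² = 25, d(A,C) = 7² + 4² = 65.
d(A,C) = 65 > 10 + 25 = 35. Triangle inequality is VIOLATED. (Squared-Euclidean is not a metric — this is a counterexample.)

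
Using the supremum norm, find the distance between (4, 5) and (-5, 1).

max(|x_i - y_i|) = max(|4 - (-5)|, |5 - 1|) = max(9, 4) = 9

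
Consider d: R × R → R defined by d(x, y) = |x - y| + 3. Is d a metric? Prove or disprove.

No. d fails identity of indiscernibles (specifically d(x,x) = 0): d(4, 4) = |4 - 4| + 3 = 0 + 3 = 3 ≠ 0.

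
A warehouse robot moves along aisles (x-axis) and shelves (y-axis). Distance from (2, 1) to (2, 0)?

Σ|x_i - y_i| = |2 - 2| + |1 - 0| = 0 + 1 = 1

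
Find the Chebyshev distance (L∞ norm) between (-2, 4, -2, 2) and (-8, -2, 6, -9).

max(|x_i - y_i|) = max(|-2 - (-8)|, |4 - (-2)|, |-2 - 6|, |2 - (-9)|) = max(6, 6, 8, 11) = 11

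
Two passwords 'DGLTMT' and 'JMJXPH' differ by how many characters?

Differing positions: 1, 2, 3, 4, 5, 6. Hamming distance = 6.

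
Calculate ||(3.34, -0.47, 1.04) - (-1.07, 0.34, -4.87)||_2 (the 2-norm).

(Σ|x_i - y_i|^2)^(1/2) = (|3.34 - (-1.07)|^2 + |-0.47 - 0.34|^2 + |1.04 - (-4.87)|^2)^(1/2)
= (4.41^2 + 0.81^2 + 5.91^2)^(1/2) = (19.4481 + 0.6561 + 34.9281)^(1/2) = (55.0323)^(1/2) ≈ 7.4184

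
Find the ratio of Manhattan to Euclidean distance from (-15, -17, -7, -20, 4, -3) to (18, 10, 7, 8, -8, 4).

L1 = |-15 - 18| + |-17 - 10| + |-7 - 7| + |-20 - 8| + |4 - (-8)| + |-3 - 4| = 33 + 27 + 14 + 28 + 12 + 7 = 121
L2 = √(33² + 27² + 14² + 28² + 12² + 7²) = √2991 ≈ 54.69
L1 ≥ L2 always (equality iff movement is along one axis); L1 > L2 here.
Ratio L1/L2 = 121/√2991 ≈ 2.2125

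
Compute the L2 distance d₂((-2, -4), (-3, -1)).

√(Σ(x_i - y_i)²) = √((-2 - (-3))² + (-4 - (-1))²)
= √(1² + (-3)²) = √(1 + 9) = √10 ≈ 3.1623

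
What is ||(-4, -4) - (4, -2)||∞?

max(|x_i - y_i|) = max(|-4 - 4|, |-4 - (-2)|) = max(8, 2) = 8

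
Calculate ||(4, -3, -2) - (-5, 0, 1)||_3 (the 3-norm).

(Σ|x_i - y_i|^3)^(1/3) = (|4 - (-5)|^3 + |-3 - 0|^3 + |-2 - 1|^3)^(1/3)
= (9^3 + 3^3 + 3^3)^(1/3) = (729 + 27 + 27)^(1/3) = (783)^(1/3) ≈ 9.217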